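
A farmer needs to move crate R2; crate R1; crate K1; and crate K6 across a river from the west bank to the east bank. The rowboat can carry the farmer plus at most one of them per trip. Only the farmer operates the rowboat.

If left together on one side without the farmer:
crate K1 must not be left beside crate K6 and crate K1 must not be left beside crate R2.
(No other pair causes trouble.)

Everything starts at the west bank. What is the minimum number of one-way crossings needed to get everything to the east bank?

Counting alone: the farmer can take at most 1 across per trip to the east bank, so moving all 4 needs at least 4 loaded trips out, with a return between consecutive ones — at least 7 crossings.
The safety rule pushes this higher. Following every safe sequence of crossings, the most of the 4 that can be at the east bank as the rowboat arrives there on crossing 7 is 3 — never all 4.
So no plan with fewer than 9 crossings exists, and this one achieves 9:
1. Farmer goes to the east bank with crate K1.  [the west bank: crate K6, crate R1, crate R2 | the east bank: crate K1]
2. Farmer goes back to the west bank alone.  [the west bank: crate K6, crate R1, crate R2 | the east bank: crate K1]
3. Farmer goes to the east bank with crate R2.  [the west bank: crate K6, crate R1 | the east bank: crate K1, crate R2]
4. Farmer goes back to the west bank with crate K1.  [the west bank: crate K1, crate K6, crate R1 | the east bank: crate R2]
5. Farmer goes to the east bank with crate K6.  [the west bank: crate K1, crate R1 | the east bank: crate K6, crate R2]
6. Farmer goes back to the west bank alone.  [the west bank: crate K1, crate R1 | the east bank: crate K6, crate R2]
7. Farmer goes to the east bank with crate R1.  [the west bank: crate K1 | the east bank: crate K6, crate R1, crate R2]
8. Farmer goes back to the west bank alone.  [the west bank: crate K1 | the east bank: crate K6, crate R1, crate R2]
9. Farmer goes to the east bank with crate K1.  [the west bank: — | the east bank: crate K1, crate K6, crate R1, crate R2]

9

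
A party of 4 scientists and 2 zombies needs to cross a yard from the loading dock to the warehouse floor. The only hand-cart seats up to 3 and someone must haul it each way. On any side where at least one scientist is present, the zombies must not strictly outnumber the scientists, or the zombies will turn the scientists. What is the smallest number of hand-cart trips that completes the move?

Counting alone: each trip to the warehouse floor takes at most 3 across and each return brings at least 1 back, so after t trips out (and t−1 returns) at most 3t − (t−1) of the 6 are across; that first reaches 6 at t = 3, so at least 5 crossings are needed.
The plan below uses exactly 5 crossings, so it is optimal:
1. 2 zombies → the warehouse floor.  (the loading dock: 4S 0Z; the warehouse floor: 0S 2Z)
2. 1 zombie ← the loading dock.  (the loading dock: 4S 1Z; the warehouse floor: 0S 1Z)
3. 2 scientists and 1 zombie → the warehouse floor.  (the loading dock: 2S 0Z; the warehouse floor: 2S 2Z)
4. 1 zombie ← the loading dock.  (the loading dock: 2S 1Z; the warehouse floor: 2S 1Z)
5. 2 scientists and 1 zombie → the warehouse floor.  (the loading dock: 0S 0Z; the warehouse floor: 4S 2Z)

5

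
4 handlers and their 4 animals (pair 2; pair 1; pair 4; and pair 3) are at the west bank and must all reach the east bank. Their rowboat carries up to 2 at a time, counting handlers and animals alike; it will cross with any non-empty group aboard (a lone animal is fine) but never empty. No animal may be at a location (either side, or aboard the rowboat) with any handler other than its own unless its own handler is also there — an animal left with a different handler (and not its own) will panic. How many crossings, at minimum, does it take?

Following every safe sequence of crossings from the start, the most of the 8 that can be at the east bank as the rowboat arrives there on crossings 1, 3, 5 is 2, 3, 4 respectively; the best ever achieved is 4 of 8.
From crossing 7 on, no configuration arises that was not already reachable earlier: only 44 distinct safe configurations (who is on which side, and where the rowboat is) can ever be reached, none of them has everyone across, and every continuation just revisits them. So no valid plan exists.

impossible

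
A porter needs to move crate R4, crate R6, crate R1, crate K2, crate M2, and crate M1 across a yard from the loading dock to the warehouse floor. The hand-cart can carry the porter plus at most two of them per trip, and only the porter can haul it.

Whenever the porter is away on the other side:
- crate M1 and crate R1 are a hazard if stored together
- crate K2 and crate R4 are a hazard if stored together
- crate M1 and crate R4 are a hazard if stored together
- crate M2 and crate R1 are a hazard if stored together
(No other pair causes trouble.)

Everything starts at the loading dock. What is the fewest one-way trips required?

Counting alone: the porter can take at most 2 across per trip to the warehouse floor, so moving all 6 needs at least 3 loaded trips out, with a return between consecutive ones — at least 5 crossings.
The safety rule pushes this higher. Following every safe sequence of crossings, the most of the 6 that can be at the warehouse floor as the hand-cart arrives there on crossing 5 is 5 — never all 6.
So no plan with fewer than 7 crossings exists, and this one achieves 7:
1. Porter goes to the warehouse floor with crate R1 and crate R4.
2. Porter goes back to the loading dock alone.
3. Porter goes to the warehouse floor with crate K2 and crate R6.
4. Porter goes back to the loading dock with crate R4.
5. Porter goes to the warehouse floor with crate M1 and crate M2.
6. Porter goes back to the loading dock with crate R1.
7. Porter goes to the warehouse floor with crate R1 and crate R4.

7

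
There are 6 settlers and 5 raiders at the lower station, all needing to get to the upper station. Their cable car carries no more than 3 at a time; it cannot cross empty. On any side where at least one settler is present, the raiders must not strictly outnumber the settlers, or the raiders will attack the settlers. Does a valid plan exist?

1. 3 raiders → the upper station.  (the lower station: 6S 2R; the upper station: 0S 3R)
2. 1 raider ← the lower station.  (the lower station: 6S 3R; the upper station: 0S 2R)
3. 3 settlers → the upper station.  (the lower station: 3S 3R; the upper station: 3S 2R)
4. 1 settler ← the lower station.  (the lower station: 4S 3R; the upper station: 2S 2R)
5. 2 settlers and 1 raider → the upper station.  (the lower station: 2S 2R; the upper station: 4S 3R)
6. 1 settler ← the lower station.  (the lower station: 3S 2R; the upper station: 3S 3R)
7. 2 settlers and 1 raider → the upper station.  (the lower station: 1S 1R; the upper station: 5S 4R)
8. 1 settler ← the lower station.  (the lower station: 2S 1R; the upper station: 4S 4R)
9. 2 settlers and 1 raider → the upper station.  (the lower station: 0S 0R; the upper station: 6S 5R)

Yes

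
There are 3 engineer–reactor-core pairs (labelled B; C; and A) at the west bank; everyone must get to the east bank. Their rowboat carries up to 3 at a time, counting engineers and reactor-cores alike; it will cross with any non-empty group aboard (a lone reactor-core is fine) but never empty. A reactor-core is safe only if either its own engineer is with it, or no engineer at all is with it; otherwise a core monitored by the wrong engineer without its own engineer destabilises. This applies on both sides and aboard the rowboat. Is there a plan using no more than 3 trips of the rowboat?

Counting alone: each trip to the east bank takes at most 3 across and each return brings at least 1 back, so after t trips out (and t−1 returns) at most 3t − (t−1) of the 6 are across; that first reaches 6 at t = 3, so at least 5 crossings are needed.
Since 3 < 5, 3 crossings cannot be enough. (The shortest complete plan in fact takes 5:)
1. engineer B and reactor-core B cross → the east bank.
2. engineer B crosses ← the west bank.
3. engineer A, engineer B, and engineer C cross → the east bank.
4. reactor-core B crosses ← the west bank.
5. reactor-core A, reactor-core B, and reactor-core C cross → the east bank.

No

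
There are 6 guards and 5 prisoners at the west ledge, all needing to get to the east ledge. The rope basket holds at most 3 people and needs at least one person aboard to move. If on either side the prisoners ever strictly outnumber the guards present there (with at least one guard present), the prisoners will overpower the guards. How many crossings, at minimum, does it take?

9

Counting alone: each trip to the east ledge takes at most 3 across and each return brings at least 1 back, so after t trips out (and t−1 returns) at most 3t − (t−1) of the 11 are across; that first reaches 11 at t = 5, so at least 9 crossings are needed.
The plan below uses exactly 9 crossings, so it is optimal:
1. 3 prisoners → the east ledge.  (the west ledge: 6G 2P; the east ledge: 0G 3P)
2. 1 prisoner ← the west ledge.  (the west ledge: 6G 3P; the east ledge: 0G 2P)
3. 3 guards → the east ledge.  (the west ledge: 3G 3P; the east ledge: 3G 2P)
4. 1 guard ← the west ledge.  (the west ledge: 4G 3P; the east ledge: 2G 2P)
5. 2 guards and 1 prisoner → the east ledge.  (the west ledge: 2G 2P; the east ledge: 4G 3P)
6. 1 guard ← the west ledge.  (the west ledge: 3G 2P; the east ledge: 3G 3P)
7. 2 guards and 1 prisoner → the east ledge.  (the west ledge: 1G 1P; the east ledge: 5G 4P)
8. 1 guard ← the west ledge.  (the west ledge: 2G 1P; the east ledge: 4G 4P)
9. 2 guards and 1 prisoner → the east ledge.  (the west ledge: 0G 0P; the east ledge: 6G 5P)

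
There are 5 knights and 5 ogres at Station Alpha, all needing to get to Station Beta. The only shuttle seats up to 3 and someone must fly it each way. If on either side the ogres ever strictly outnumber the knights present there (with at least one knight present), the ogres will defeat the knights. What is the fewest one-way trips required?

Counting alone: each trip to Station Beta takes at most 3 across and each return brings at least 1 back, so after t trips out (and t−1 returns) at most 3t − (t−1) of the 10 are across; that first reaches 10 at t = 5, so at least 9 crossings are needed.
The safety rule pushes this higher. Following every safe sequence of crossings, the most of the 10 that can be at Station Beta as the shuttle arrives there on crossing 9 is 9 — never all 10.
So no plan with fewer than 11 crossings exists, and this one achieves 11:
1. 2 ogres → Station Beta.  (Station Alpha: 5K 3O; Station Beta: 0K 2O)
2. 1 ogre ← Station Alpha.  (Station Alpha: 5K 4O; Station Beta: 0K 1O)
3. 3 ogres → Station Beta.  (Station Alpha: 5K 1O; Station Beta: 0K 4O)
4. 1 ogre ← Station Alpha.  (Station Alpha: 5K 2O; Station Beta: 0K 3O)
5. 3 knights → Station Beta.  (Station Alpha: 2K 2O; Station Beta: 3K 3O)
6. 1 knight and 1 ogre ← Station Alpha.  (Station Alpha: 3K 3O; Station Beta: 2K 2O)
7. 3 knights → Station Beta.  (Station Alpha: 0K 3O; Station Beta: 5K 2O)
8. 1 ogre ← Station Alpha.  (Station Alpha: 0K 4O; Station Beta: 5K 1O)
9. 2 ogres → Station Beta.  (Station Alpha: 0K 2O; Station Beta: 5K 3O)
10. 1 ogre ← Station Alpha.  (Station Alpha: 0K 3O; Station Beta: 5K 2O)
11. 3 ogres → Station Beta.  (Station Alpha: 0K 0O; Station Beta: 5K 5O)

11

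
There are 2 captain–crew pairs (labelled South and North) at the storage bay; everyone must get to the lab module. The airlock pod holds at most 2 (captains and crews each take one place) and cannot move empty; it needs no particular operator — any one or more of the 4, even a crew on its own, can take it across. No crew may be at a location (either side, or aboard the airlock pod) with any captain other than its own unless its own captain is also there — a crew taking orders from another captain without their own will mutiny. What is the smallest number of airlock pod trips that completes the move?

5

Counting alone: each trip to the lab module takes at most 2 across and each return brings at least 1 back, so after t trips out (and t−1 returns) at most 2t − (t−1) of the 4 are across; that first reaches 4 at t = 3, so at least 5 crossings are needed.
The plan below uses exactly 5 crossings, so it is optimal:
1. captain South and crew South cross → the lab module.
2. captain South crosses ← the storage bay.
3. captain North and captain South cross → the lab module.
4. captain North crosses ← the storage bay.
5. captain North and crew North cross → the lab module.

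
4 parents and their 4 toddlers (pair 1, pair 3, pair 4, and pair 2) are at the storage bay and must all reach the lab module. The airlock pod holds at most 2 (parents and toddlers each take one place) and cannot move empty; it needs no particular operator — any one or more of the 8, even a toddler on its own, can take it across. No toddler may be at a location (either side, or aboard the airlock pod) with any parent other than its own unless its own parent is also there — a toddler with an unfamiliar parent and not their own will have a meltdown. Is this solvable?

Following every safe sequence of crossings from the start, the most of the 8 that can be at the lab module as the airlock pod arrives there on crossings 1, 3, 5 is 2, 3, 4 respectively; the best ever achieved is 4 of 8.
From crossing 7 on, no configuration arises that was not already reachable earlier: only 44 distinct safe configurations (who is on which side, and where the airlock pod is) can ever be reached, none of them has everyone across, and every continuation just revisits them. So no valid plan exists.

No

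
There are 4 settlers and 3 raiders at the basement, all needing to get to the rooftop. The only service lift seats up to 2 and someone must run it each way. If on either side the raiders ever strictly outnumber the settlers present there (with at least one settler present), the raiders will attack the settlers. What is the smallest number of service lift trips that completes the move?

11

Counting alone: each trip to the rooftop takes at most 2 across and each return brings at least 1 back, so after t trips out (and t−1 returns) at most 2t − (t−1) of the 7 are across; that first reaches 7 at t = 6, so at least 11 crossings are needed.
The plan below uses exactly 11 crossings, so it is optimal:
1. 2 raiders → the rooftop.  (the basement: 4S 1R; the rooftop: 0S 2R)
2. 1 raider ← the basement.  (the basement: 4S 2R; the rooftop: 0S 1R)
3. 2 raiders → the rooftop.  (the basement: 4S 0R; the rooftop: 0S 3R)
4. 1 raider ← the basement.  (the basement: 4S 1R; the rooftop: 0S 2R)
5. 2 settlers → the rooftop.  (the basement: 2S 1R; the rooftop: 2S 2R)
6. 1 raider ← the basement.  (the basement: 2S 2R; the rooftop: 2S 1R)
7. 1 settler and 1 raider → the rooftop.  (the basement: 1S 1R; the rooftop: 3S 2R)
8. 1 settler ← the basement.  (the basement: 2S 1R; the rooftop: 2S 2R)
9. 1 settler and 1 raider → the rooftop.  (the basement: 1S 0R; the rooftop: 3S 3R)
10. 1 raider ← the basement.  (the basement: 1S 1R; the rooftop: 3S 2R)
11. 1 settler and 1 raider → the rooftop.  (the basement: 0S 0R; the rooftop: 4S 3R)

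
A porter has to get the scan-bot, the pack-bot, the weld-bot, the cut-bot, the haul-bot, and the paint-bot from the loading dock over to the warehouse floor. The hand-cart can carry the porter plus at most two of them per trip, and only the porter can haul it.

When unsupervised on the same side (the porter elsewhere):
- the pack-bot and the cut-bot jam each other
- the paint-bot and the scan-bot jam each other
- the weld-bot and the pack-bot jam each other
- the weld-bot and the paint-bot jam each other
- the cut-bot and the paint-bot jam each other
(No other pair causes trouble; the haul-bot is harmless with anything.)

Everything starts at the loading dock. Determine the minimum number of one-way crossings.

Counting alone: the porter can take at most 2 across per trip to the warehouse floor, so moving all 6 needs at least 3 loaded trips out, with a return between consecutive ones — at least 5 crossings.
The safety rule pushes this higher. Following every safe sequence of crossings, the most of the 6 that can be at the warehouse floor as the hand-cart arrives there on crossing 5 is 5 — never all 6.
So no plan with fewer than 7 crossings exists, and this one achieves 7:
1. Porter goes to the warehouse floor with the pack-bot and the paint-bot.  [the loading dock: the cut-bot, the haul-bot, the scan-bot, the weld-bot | the warehouse floor: the pack-bot, the paint-bot]
2. Porter goes back to the loading dock alone.  [the loading dock: the cut-bot, the haul-bot, the scan-bot, the weld-bot | the warehouse floor: the pack-bot, the paint-bot]
3. Porter goes to the warehouse floor with the scan-bot and the weld-bot.  [the loading dock: the cut-bot, the haul-bot | the warehouse floor: the pack-bot, the paint-bot, the scan-bot, the weld-bot]
4. Porter goes back to the loading dock with the pack-bot and the paint-bot.  [the loading dock: the cut-bot, the haul-bot, the pack-bot, the paint-bot | the warehouse floor: the scan-bot, the weld-bot]
5. Porter goes to the warehouse floor with the cut-bot and the haul-bot.  [the loading dock: the pack-bot, the paint-bot | the warehouse floor: the cut-bot, the haul-bot, the scan-bot, the weld-bot]
6. Porter goes back to the loading dock alone.  [the loading dock: the pack-bot, the paint-bot | the warehouse floor: the cut-bot, the haul-bot, the scan-bot, the weld-bot]
7. Porter goes to the warehouse floor with the pack-bot and the paint-bot.  [the loading dock: — | the warehouse floor: the cut-bot, the haul-bot, the pack-bot, the paint-bot, the scan-bot, the weld-bot]

7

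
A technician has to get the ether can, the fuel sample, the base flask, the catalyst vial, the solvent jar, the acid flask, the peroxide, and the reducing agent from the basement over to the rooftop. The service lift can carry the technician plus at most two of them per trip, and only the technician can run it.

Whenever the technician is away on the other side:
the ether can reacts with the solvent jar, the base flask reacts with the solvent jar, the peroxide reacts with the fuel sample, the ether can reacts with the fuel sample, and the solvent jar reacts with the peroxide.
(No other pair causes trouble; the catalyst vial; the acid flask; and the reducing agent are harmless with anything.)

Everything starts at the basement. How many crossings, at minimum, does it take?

Counting alone: the technician can take at most 2 across per trip to the rooftop, so moving all 8 needs at least 4 loaded trips out, with a return between consecutive ones — at least 7 crossings.
The safety rule pushes this higher. Following every safe sequence of crossings, the most of the 8 that can be at the rooftop as the service lift arrives there on crossing 7 is 7 — never all 8.
So no plan with fewer than 9 crossings exists, and this one achieves 9:
1. Technician goes to the rooftop with the fuel sample and the solvent jar.
2. Technician goes back to the basement alone.
3. Technician goes to the rooftop with the base flask and the ether can.
4. Technician goes back to the basement with the fuel sample and the solvent jar.
5. Technician goes to the rooftop with the catalyst vial and the peroxide.
6. Technician goes back to the basement alone.
7. Technician goes to the rooftop with the acid flask and the reducing agent.
8. Technician goes back to the basement alone.
9. Technician goes to the rooftop with the fuel sample and the solvent jar.

9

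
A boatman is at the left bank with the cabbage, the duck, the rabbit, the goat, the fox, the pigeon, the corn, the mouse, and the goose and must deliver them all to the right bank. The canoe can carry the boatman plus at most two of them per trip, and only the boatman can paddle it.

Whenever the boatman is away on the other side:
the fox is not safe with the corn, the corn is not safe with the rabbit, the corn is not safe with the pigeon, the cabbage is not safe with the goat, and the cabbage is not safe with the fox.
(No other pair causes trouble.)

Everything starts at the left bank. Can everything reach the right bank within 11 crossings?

Yes — this plan uses 11 crossings (≤ 11):
1. Boatman goes to the right bank with the cabbage and the corn.  [the left bank: the duck, the fox, the goat, the goose, the mouse, the pigeon, the rabbit | the right bank: the cabbage, the corn]
2. Boatman goes back to the left bank alone.  [the left bank: the duck, the fox, the goat, the goose, the mouse, the pigeon, the rabbit | the right bank: the cabbage, the corn]
3. Boatman goes to the right bank with the duck.  [the left bank: the fox, the goat, the goose, the mouse, the pigeon, the rabbit | the right bank: the cabbage, the corn, the duck]
4. Boatman goes back to the left bank alone.  [the left bank: the fox, the goat, the goose, the mouse, the pigeon, the rabbit | the right bank: the cabbage, the corn, the duck]
5. Boatman goes to the right bank with the goat and the rabbit.  [the left bank: the fox, the goose, the mouse, the pigeon | the right bank: the cabbage, the corn, the duck, the goat, the rabbit]
6. Boatman goes back to the left bank with the cabbage and the corn.  [the left bank: the cabbage, the corn, the fox, the goose, the mouse, the pigeon | the right bank: the duck, the goat, the rabbit]
7. Boatman goes to the right bank with the fox and the pigeon.  [the left bank: the cabbage, the corn, the goose, the mouse | the right bank: the duck, the fox, the goat, the pigeon, the rabbit]
8. Boatman goes back to the left bank alone.  [the left bank: the cabbage, the corn, the goose, the mouse | the right bank: the duck, the fox, the goat, the pigeon, the rabbit]
9. Boatman goes to the right bank with the goose and the mouse.  [the left bank: the cabbage, the corn | the right bank: the duck, the fox, the goat, the goose, the mouse, the pigeon, the rabbit]
10. Boatman goes back to the left bank alone.  [the left bank: the cabbage, the corn | the right bank: the duck, the fox, the goat, the goose, the mouse, the pigeon, the rabbit]
11. Boatman goes to the right bank with the cabbage and the corn.  [the left bank: — | the right bank: the cabbage, the corn, the duck, the fox, the goat, the goose, the mouse, the pigeon, the rabbit]

Yes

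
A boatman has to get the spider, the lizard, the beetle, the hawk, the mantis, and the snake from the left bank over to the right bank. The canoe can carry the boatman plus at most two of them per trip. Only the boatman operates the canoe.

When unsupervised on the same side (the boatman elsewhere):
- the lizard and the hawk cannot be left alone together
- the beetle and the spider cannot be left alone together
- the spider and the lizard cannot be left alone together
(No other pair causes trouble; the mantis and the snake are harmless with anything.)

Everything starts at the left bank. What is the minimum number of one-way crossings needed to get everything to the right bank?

5

Counting alone: the boatman can take at most 2 across per trip to the right bank, so moving all 6 needs at least 3 loaded trips out, with a return between consecutive ones — at least 5 crossings.
The plan below uses exactly 5 crossings, so it is optimal:
1. Boatman goes to the right bank with the hawk and the spider.
2. Boatman goes back to the left bank alone.
3. Boatman goes to the right bank with the mantis and the snake.
4. Boatman goes back to the left bank alone.
5. Boatman goes to the right bank with the beetle and the lizard.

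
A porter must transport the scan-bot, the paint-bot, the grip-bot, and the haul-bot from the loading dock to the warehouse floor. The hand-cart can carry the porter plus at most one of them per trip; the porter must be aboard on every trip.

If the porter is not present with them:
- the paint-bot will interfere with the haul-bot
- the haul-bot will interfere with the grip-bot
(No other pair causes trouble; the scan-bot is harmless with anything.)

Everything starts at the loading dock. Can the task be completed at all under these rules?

1. Porter goes to the warehouse floor with the haul-bot.
2. Porter goes back to the loading dock alone.
3. Porter goes to the warehouse floor with the scan-bot.
4. Porter goes back to the loading dock alone.
5. Porter goes to the warehouse floor with the paint-bot.
6. Porter goes back to the loading dock with the haul-bot.
7. Porter goes to the warehouse floor with the grip-bot.
8. Porter goes back to the loading dock alone.
9. Porter goes to the warehouse floor with the haul-bot.

Yes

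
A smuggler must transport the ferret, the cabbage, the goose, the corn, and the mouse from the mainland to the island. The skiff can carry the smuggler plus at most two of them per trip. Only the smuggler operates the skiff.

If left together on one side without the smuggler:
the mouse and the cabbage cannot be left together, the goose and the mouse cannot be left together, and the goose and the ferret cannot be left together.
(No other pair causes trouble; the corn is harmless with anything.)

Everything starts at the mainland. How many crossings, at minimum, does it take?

5

Counting alone: the smuggler can take at most 2 across per trip to the island, so moving all 5 needs at least 3 loaded trips out, with a return between consecutive ones — at least 5 crossings.
The plan below uses exactly 5 crossings, so it is optimal:
1. Smuggler goes to the island with the ferret and the mouse.
2. Smuggler goes back to the mainland alone.
3. Smuggler goes to the island with the corn.
4. Smuggler goes back to the mainland alone.
5. Smuggler goes to the island with the cabbage and the goose.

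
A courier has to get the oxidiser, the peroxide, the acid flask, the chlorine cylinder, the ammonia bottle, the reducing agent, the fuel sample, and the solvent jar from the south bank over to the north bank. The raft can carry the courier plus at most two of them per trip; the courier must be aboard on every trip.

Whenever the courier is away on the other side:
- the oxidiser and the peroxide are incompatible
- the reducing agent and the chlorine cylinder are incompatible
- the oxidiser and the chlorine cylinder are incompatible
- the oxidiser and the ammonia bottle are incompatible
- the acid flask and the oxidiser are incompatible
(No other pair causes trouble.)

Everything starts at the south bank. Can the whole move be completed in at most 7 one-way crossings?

No

Counting alone: the courier can take at most 2 across per trip to the north bank, so moving all 8 needs at least 4 loaded trips out, with a return between consecutive ones — at least 7 crossings.
The safety rule pushes this higher. Following every safe sequence of crossings, the most of the 8 that can be at the north bank as the raft arrives there on crossing 7 is 7 — never all 8.
So the move cannot be finished within 7 crossings. (The shortest complete plan takes 9:)
1. Courier goes to the north bank with the chlorine cylinder and the oxidiser.  [the south bank: the acid flask, the ammonia bottle, the fuel sample, the peroxide, the reducing agent, the solvent jar | the north bank: the chlorine cylinder, the oxidiser]
2. Courier goes back to the south bank with the oxidiser.  [the south bank: the acid flask, the ammonia bottle, the fuel sample, the oxidiser, the peroxide, the reducing agent, the solvent jar | the north bank: the chlorine cylinder]
3. Courier goes to the north bank with the oxidiser and the peroxide.  [the south bank: the acid flask, the ammonia bottle, the fuel sample, the reducing agent, the solvent jar | the north bank: the chlorine cylinder, the oxidiser, the peroxide]
4. Courier goes back to the south bank with the oxidiser.  [the south bank: the acid flask, the ammonia bottle, the fuel sample, the oxidiser, the reducing agent, the solvent jar | the north bank: the chlorine cylinder, the peroxide]
5. Courier goes to the north bank with the acid flask and the ammonia bottle.  [the south bank: the fuel sample, the oxidiser, the reducing agent, the solvent jar | the north bank: the acid flask, the ammonia bottle, the chlorine cylinder, the peroxide]
6. Courier goes back to the south bank alone.  [the south bank: the fuel sample, the oxidiser, the reducing agent, the solvent jar | the north bank: the acid flask, the ammonia bottle, the chlorine cylinder, the peroxide]
7. Courier goes to the north bank with the fuel sample and the solvent jar.  [the south bank: the oxidiser, the reducing agent | the north bank: the acid flask, the ammonia bottle, the chlorine cylinder, the fuel sample, the peroxide, the solvent jar]
8. Courier goes back to the south bank alone.  [the south bank: the oxidiser, the reducing agent | the north bank: the acid flask, the ammonia bottle, the chlorine cylinder, the fuel sample, the peroxide, the solvent jar]
9. Courier goes to the north bank with the oxidiser and the reducing agent.  [the south bank: — | the north bank: the acid flask, the ammonia bottle, the chlorine cylinder, the fuel sample, the oxidiser, the peroxide, the reducing agent, the solvent jar]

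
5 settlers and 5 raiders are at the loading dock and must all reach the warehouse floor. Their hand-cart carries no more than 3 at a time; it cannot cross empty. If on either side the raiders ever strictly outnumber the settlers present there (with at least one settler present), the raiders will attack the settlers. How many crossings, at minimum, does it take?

Counting alone: each trip to the warehouse floor takes at most 3 across and each return brings at least 1 back, so after t trips out (and t−1 returns) at most 3t − (t−1) of the 10 are across; that first reaches 10 at t = 5, so at least 9 crossings are needed.
The safety rule pushes this higher. Following every safe sequence of crossings, the most of the 10 that can be at the warehouse floor as the hand-cart arrives there on crossing 9 is 9 — never all 10.
So no plan with fewer than 11 crossings exists, and this one achieves 11:
1. 2 raiders → the warehouse floor.  (the loading dock: 5S 3R; the warehouse floor: 0S 2R)
2. 1 raider ← the loading dock.  (the loading dock: 5S 4R; the warehouse floor: 0S 1R)
3. 3 raiders → the warehouse floor.  (the loading dock: 5S 1R; the warehouse floor: 0S 4R)
4. 1 raider ← the loading dock.  (the loading dock: 5S 2R; the warehouse floor: 0S 3R)
5. 3 settlers → the warehouse floor.  (the loading dock: 2S 2R; the warehouse floor: 3S 3R)
6. 1 settler and 1 raider ← the loading dock.  (the loading dock: 3S 3R; the warehouse floor: 2S 2R)
7. 3 settlers → the warehouse floor.  (the loading dock: 0S 3R; the warehouse floor: 5S 2R)
8. 1 raider ← the loading dock.  (the loading dock: 0S 4R; the warehouse floor: 5S 1R)
9. 2 raiders → the warehouse floor.  (the loading dock: 0S 2R; the warehouse floor: 5S 3R)
10. 1 raider ← the loading dock.  (the loading dock: 0S 3R; the warehouse floor: 5S 2R)
11. 3 raiders → the warehouse floor.  (the loading dock: 0S 0R; the warehouse floor: 5S 5R)

11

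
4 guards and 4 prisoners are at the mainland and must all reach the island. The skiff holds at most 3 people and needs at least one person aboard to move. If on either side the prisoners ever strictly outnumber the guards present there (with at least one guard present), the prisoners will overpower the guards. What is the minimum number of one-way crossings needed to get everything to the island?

Counting alone: each trip to the island takes at most 3 across and each return brings at least 1 back, so after t trips out (and t−1 returns) at most 3t − (t−1) of the 8 are across; that first reaches 8 at t = 4, so at least 7 crossings are needed.
The safety rule pushes this higher. Following every safe sequence of crossings, the most of the 8 that can be at the island as the skiff arrives there on crossing 7 is 7 — never all 8.
So no plan with fewer than 9 crossings exists, and this one achieves 9:
1. 2 prisoners → the island.  (the mainland: 4G 2P; the island: 0G 2P)
2. 1 prisoner ← the mainland.  (the mainland: 4G 3P; the island: 0G 1P)
3. 3 prisoners → the island.  (the mainland: 4G 0P; the island: 0G 4P)
4. 1 prisoner ← the mainland.  (the mainland: 4G 1P; the island: 0G 3P)
5. 3 guards → the island.  (the mainland: 1G 1P; the island: 3G 3P)
6. 1 guard and 1 prisoner ← the mainland.  (the mainland: 2G 2P; the island: 2G 2P)
7. 2 guards → the island.  (the mainland: 0G 2P; the island: 4G 2P)
8. 1 prisoner ← the mainland.  (the mainland: 0G 3P; the island: 4G 1P)
9. 3 prisoners → the island.  (the mainland: 0G 0P; the island: 4G 4P)

9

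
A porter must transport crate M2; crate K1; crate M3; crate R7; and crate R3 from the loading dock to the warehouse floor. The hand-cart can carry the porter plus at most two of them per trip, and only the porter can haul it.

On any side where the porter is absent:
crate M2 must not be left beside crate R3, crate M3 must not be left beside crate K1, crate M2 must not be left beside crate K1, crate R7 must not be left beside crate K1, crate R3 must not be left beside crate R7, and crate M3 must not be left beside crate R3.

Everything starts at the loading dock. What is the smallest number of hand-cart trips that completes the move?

Counting alone: the porter can take at most 2 across per trip to the warehouse floor, so moving all 5 needs at least 3 loaded trips out, with a return between consecutive ones — at least 5 crossings.
The safety rule pushes this higher. Following every safe sequence of crossings, the most of the 5 that can be at the warehouse floor as the hand-cart arrives there on crossing 5 is 4 — never all 5.
So no plan with fewer than 7 crossings exists, and this one achieves 7:
1. Porter goes to the warehouse floor with crate K1 and crate R3.
2. Porter goes back to the loading dock alone.
3. Porter goes to the warehouse floor with crate M2.
4. Porter goes back to the loading dock with crate K1 and crate R3.
5. Porter goes to the warehouse floor with crate M3 and crate R7.
6. Porter goes back to the loading dock alone.
7. Porter goes to the warehouse floor with crate K1 and crate R3.

7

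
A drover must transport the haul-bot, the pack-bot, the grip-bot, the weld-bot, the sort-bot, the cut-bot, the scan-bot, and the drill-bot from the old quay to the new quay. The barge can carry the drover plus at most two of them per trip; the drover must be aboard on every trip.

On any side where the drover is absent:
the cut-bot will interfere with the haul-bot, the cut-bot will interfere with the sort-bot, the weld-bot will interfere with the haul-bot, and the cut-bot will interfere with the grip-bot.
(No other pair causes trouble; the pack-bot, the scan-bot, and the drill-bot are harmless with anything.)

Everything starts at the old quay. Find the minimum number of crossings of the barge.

Counting alone: the drover can take at most 2 across per trip to the new quay, so moving all 8 needs at least 4 loaded trips out, with a return between consecutive ones — at least 7 crossings.
The safety rule pushes this higher. Following every safe sequence of crossings, the most of the 8 that can be at the new quay as the barge arrives there on crossing 7 is 7 — never all 8.
So no plan with fewer than 9 crossings exists, and this one achieves 9:
1. Drover goes to the new quay with the cut-bot and the haul-bot.  [the old quay: the drill-bot, the grip-bot, the pack-bot, the scan-bot, the sort-bot, the weld-bot | the new quay: the cut-bot, the haul-bot]
2. Drover goes back to the old quay with the haul-bot.  [the old quay: the drill-bot, the grip-bot, the haul-bot, the pack-bot, the scan-bot, the sort-bot, the weld-bot | the new quay: the cut-bot]
3. Drover goes to the new quay with the haul-bot and the pack-bot.  [the old quay: the drill-bot, the grip-bot, the scan-bot, the sort-bot, the weld-bot | the new quay: the cut-bot, the haul-bot, the pack-bot]
4. Drover goes back to the old quay with the cut-bot.  [the old quay: the cut-bot, the drill-bot, the grip-bot, the scan-bot, the sort-bot, the weld-bot | the new quay: the haul-bot, the pack-bot]
5. Drover goes to the new quay with the grip-bot and the sort-bot.  [the old quay: the cut-bot, the drill-bot, the scan-bot, the weld-bot | the new quay: the grip-bot, the haul-bot, the pack-bot, the sort-bot]
6. Drover goes back to the old quay alone.  [the old quay: the cut-bot, the drill-bot, the scan-bot, the weld-bot | the new quay: the grip-bot, the haul-bot, the pack-bot, the sort-bot]
7. Drover goes to the new quay with the drill-bot and the scan-bot.  [the old quay: the cut-bot, the weld-bot | the new quay: the drill-bot, the grip-bot, the haul-bot, the pack-bot, the scan-bot, the sort-bot]
8. Drover goes back to the old quay alone.  [the old quay: the cut-bot, the weld-bot | the new quay: the drill-bot, the grip-bot, the haul-bot, the pack-bot, the scan-bot, the sort-bot]
9. Drover goes to the new quay with the cut-bot and the weld-bot.  [the old quay: — | the new quay: the cut-bot, the drill-bot, the grip-bot, the haul-bot, the pack-bot, the scan-bot, the sort-bot, the weld-bot]

9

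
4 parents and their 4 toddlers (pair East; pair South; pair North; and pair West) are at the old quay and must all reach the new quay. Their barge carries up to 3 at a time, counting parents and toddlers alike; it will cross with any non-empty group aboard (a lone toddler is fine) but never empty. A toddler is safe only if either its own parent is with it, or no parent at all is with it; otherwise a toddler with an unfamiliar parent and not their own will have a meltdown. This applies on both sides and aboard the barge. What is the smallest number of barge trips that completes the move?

Counting alone: each trip to the new quay takes at most 3 across and each return brings at least 1 back, so after t trips out (and t−1 returns) at most 3t − (t−1) of the 8 are across; that first reaches 8 at t = 4, so at least 7 crossings are needed.
The safety rule pushes this higher. Following every safe sequence of crossings, the most of the 8 that can be at the new quay as the barge arrives there on crossing 7 is 7 — never all 8.
So no plan with fewer than 9 crossings exists, and this one achieves 9:
1. parent East and toddler East cross → the new quay.
2. parent East crosses ← the old quay.
3. parent East, parent South, and toddler South cross → the new quay.
4. parent East and toddler East cross ← the old quay.
5. parent East, parent North, and parent West cross → the new quay.
6. toddler South crosses ← the old quay.
7. toddler East and toddler South cross → the new quay.
8. toddler East crosses ← the old quay.
9. toddler East, toddler North, and toddler West cross → the new quay.

9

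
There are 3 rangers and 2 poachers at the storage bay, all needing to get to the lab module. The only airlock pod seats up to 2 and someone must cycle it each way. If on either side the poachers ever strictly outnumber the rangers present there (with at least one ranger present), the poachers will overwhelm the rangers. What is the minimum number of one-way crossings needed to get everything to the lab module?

7

Counting alone: each trip to the lab module takes at most 2 across and each return brings at least 1 back, so after t trips out (and t−1 returns) at most 2t − (t−1) of the 5 are across; that first reaches 5 at t = 4, so at least 7 crossings are needed.
The plan below uses exactly 7 crossings, so it is optimal:
1. 2 poachers → the lab module.  (the storage bay: 3R 0P; the lab module: 0R 2P)
2. 1 poacher ← the storage bay.  (the storage bay: 3R 1P; the lab module: 0R 1P)
3. 2 rangers → the lab module.  (the storage bay: 1R 1P; the lab module: 2R 1P)
4. 1 ranger ← the storage bay.  (the storage bay: 2R 1P; the lab module: 1R 1P)
5. 1 ranger and 1 poacher → the lab module.  (the storage bay: 1R 0P; the lab module: 2R 2P)
6. 1 poacher ← the storage bay.  (the storage bay: 1R 1P; the lab module: 2R 1P)
7. 1 ranger and 1 poacher → the lab module.  (the storage bay: 0R 0P; the lab module: 3R 2P)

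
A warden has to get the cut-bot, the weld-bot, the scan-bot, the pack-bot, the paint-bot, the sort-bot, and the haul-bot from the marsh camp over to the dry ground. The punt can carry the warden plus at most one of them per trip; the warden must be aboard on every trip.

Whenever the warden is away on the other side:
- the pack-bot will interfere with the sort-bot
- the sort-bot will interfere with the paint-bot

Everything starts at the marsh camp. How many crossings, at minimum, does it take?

Counting alone: the warden can take at most 1 across per trip to the dry ground, so moving all 7 needs at least 7 loaded trips out, with a return between consecutive ones — at least 13 crossings.
The safety rule pushes this higher. Following every safe sequence of crossings, the most of the 7 that can be at the dry ground as the punt arrives there on crossing 13 is 6 — never all 7.
So no plan with fewer than 15 crossings exists, and this one achieves 15:
1. Warden goes to the dry ground with the sort-bot.
2. Warden goes back to the marsh camp alone.
3. Warden goes to the dry ground with the cut-bot.
4. Warden goes back to the marsh camp alone.
5. Warden goes to the dry ground with the weld-bot.
6. Warden goes back to the marsh camp alone.
7. Warden goes to the dry ground with the scan-bot.
8. Warden goes back to the marsh camp alone.
9. Warden goes to the dry ground with the pack-bot.
10. Warden goes back to the marsh camp with the sort-bot.
11. Warden goes to the dry ground with the paint-bot.
12. Warden goes back to the marsh camp alone.
13. Warden goes to the dry ground with the haul-bot.
14. Warden goes back to the marsh camp alone.
15. Warden goes to the dry ground with the sort-bot.

15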